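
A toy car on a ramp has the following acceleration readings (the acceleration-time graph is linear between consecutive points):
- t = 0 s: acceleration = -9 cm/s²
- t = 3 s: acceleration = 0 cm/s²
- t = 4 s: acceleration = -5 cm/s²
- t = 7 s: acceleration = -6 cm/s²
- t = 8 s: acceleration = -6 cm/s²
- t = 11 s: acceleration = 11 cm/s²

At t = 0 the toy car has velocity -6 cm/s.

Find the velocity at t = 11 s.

-37 cm/s

Δv equals the area under the a-t graph; then v = v₀ + Δv.
0–3 s: ½(-9 + 0)(3) = -13.5 cm/s
3–4 s: ½(0 + -5)(1) = -2.5 cm/s
4–7 s: ½(-5 + -6)(3) = -16.5 cm/s
7–8 s: -6 × 1 = -6 cm/s
8–11 s: ½(-6 + 11)(3) = 7.5 cm/s
Δv = -31 cm/s, so v(11) = -6 + (-31) = -37 cm/s.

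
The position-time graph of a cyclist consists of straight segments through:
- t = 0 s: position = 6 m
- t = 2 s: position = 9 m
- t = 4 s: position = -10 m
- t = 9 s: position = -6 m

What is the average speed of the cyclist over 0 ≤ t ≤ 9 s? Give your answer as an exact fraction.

26/9 m/s

Average speed = (total path length)/(elapsed time); on a piecewise-linear x-t graph the path length is Σ|Δx|.
0–2 s: |Δx| = |9 − 6| = 3 m
2–4 s: |Δx| = |-10 − 9| = 19 m
4–9 s: |Δx| = |-6 − -10| = 4 m
Total path = 26 m; average speed = 26/9 = 26/9 m/s.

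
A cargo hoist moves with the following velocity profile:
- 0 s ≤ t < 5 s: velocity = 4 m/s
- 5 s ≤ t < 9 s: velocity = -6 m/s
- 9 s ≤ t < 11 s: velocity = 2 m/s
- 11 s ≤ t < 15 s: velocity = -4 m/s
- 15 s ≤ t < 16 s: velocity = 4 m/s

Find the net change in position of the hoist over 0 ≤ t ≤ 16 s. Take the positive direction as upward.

-12 m

Net displacement equals the area under the velocity-time graph (areas below the axis count negative).
0–5 s: 4 × 5 = 20 m
5–9 s: -6 × 4 = -24 m
9–11 s: 2 × 2 = 4 m
11–15 s: -4 × 4 = -16 m
15–16 s: 4 × 1 = 4 m
Net displacement = -12 m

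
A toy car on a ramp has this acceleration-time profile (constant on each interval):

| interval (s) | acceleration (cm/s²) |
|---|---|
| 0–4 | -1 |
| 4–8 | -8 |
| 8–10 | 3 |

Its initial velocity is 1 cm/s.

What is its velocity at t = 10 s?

-29 cm/s

Δv equals the area under the a-t graph; then v = v₀ + Δv.
0–4 s: -1 × 4 = -4 cm/s
4–8 s: -8 × 4 = -32 cm/s
8–10 s: 3 × 2 = 6 cm/s
Δv = -30 cm/s, so v(10) = 1 + (-30) = -29 cm/s.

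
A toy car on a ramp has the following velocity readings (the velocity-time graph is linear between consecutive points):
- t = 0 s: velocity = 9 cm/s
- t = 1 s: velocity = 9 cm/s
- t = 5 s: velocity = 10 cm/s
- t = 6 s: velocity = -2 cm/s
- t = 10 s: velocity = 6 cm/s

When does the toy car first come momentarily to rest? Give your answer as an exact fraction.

v changes sign on 5–6 s (from 10 to -2); the graph is linear there, so v = 0 at t = 5 + (-10)·(6 − 5)/(-2 − 10) = 35/6 s.

t = 35/6 s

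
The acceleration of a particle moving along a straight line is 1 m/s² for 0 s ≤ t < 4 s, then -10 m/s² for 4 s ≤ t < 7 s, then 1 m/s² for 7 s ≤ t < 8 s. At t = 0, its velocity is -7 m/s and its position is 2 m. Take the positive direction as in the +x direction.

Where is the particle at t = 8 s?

-104.5 m

On each constant-a segment, Δv = aΔt and Δx = v₀Δt + ½aΔt²; chain segment to segment.
0–4 s: v starts -7 m/s; Δx = -7·4 + ½·1·4² = -20 m; v ends -3 m/s.
4–7 s: v starts -3 m/s; Δx = -3·3 + ½·-10·3² = -54 m; v ends -33 m/s.
7–8 s: v starts -33 m/s; Δx = -33·1 + ½·1·1² = -32.5 m; v ends -32 m/s.
x(8) = 2 + Σ Δx = -104.5 m.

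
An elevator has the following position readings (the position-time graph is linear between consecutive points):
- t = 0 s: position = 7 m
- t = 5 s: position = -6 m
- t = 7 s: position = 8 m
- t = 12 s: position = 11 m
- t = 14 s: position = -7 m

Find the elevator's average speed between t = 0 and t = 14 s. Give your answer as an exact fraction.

24/7 m/s

Average speed = (total path length)/(elapsed time); on a piecewise-linear x-t graph the path length is Σ|Δx|.
0–5 s: |Δx| = |-6 − 7| = 13 m
5–7 s: |Δx| = |8 − -6| = 14 m
7–12 s: |Δx| = |11 − 8| = 3 m
12–14 s: |Δx| = |-7 − 11| = 18 m
Total path = 48 m; average speed = 48/14 = 24/7 m/s.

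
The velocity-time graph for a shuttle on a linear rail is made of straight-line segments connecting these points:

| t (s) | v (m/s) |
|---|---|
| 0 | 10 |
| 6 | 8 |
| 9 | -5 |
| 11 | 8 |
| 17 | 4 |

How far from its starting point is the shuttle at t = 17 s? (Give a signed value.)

Displacement is the signed area under the v-t curve.
0–6 s: ½(10 + 8)(6) = 54 m
6–9 s: ½(8 + -5)(3) = 4.5 m
9–11 s: ½(-5 + 8)(2) = 3 m
11–17 s: ½(8 + 4)(6) = 36 m
Net displacement = 97.5 m

97.5 m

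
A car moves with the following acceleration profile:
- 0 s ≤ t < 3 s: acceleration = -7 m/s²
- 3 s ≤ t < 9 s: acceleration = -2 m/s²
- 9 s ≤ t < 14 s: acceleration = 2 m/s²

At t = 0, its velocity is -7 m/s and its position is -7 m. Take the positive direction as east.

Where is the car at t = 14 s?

On each constant-a segment, Δv = aΔt and Δx = v₀Δt + ½aΔt²; chain segment to segment.
0–3 s: v starts -7 m/s; Δx = -7·3 + ½·-7·3² = -52.5 m; v ends -28 m/s.
3–9 s: v starts -28 m/s; Δx = -28·6 + ½·-2·6² = -204 m; v ends -40 m/s.
9–14 s: v starts -40 m/s; Δx = -40·5 + ½·2·5² = -175 m; v ends -30 m/s.
x(14) = -7 + Σ Δx = -438.5 m.

-438.5 m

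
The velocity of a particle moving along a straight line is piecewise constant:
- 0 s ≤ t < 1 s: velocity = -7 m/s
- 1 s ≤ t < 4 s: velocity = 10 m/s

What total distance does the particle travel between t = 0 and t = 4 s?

Total distance travelled is ∫|v| dt — sum the magnitudes of each area piece.
0–1 s: |-7| × 1 = 7 m
1–4 s: |10| × 3 = 30 m
Total distance = 37 m

37 m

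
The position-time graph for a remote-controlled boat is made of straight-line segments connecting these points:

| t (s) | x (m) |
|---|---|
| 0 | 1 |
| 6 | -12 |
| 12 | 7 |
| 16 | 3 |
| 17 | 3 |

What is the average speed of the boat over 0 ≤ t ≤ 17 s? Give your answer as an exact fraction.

36/17 m/s

Average speed = (total path length)/(elapsed time); on a piecewise-linear x-t graph the path length is Σ|Δx|.
0–6 s: |Δx| = |-12 − 1| = 13 m
6–12 s: |Δx| = |7 − -12| = 19 m
12–16 s: |Δx| = |3 − 7| = 4 m
16–17 s: |Δx| = |3 − 3| = 0 m
Total path = 36 m; average speed = 36/17 = 36/17 m/s.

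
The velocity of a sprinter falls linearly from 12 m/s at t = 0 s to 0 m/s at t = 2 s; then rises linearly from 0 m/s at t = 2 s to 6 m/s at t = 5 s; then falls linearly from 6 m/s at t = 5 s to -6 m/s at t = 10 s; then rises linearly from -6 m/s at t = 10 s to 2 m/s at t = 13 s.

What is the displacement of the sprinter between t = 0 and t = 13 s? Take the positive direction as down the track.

Displacement is the signed area under the v-t curve.
0–2 s: ½(12 + 0)(2) = 12 m
2–5 s: ½(0 + 6)(3) = 9 m
5–10 s: ½(6 + -6)(5) = 0 m
10–13 s: ½(-6 + 2)(3) = -6 m
Net displacement = 15 m

15 m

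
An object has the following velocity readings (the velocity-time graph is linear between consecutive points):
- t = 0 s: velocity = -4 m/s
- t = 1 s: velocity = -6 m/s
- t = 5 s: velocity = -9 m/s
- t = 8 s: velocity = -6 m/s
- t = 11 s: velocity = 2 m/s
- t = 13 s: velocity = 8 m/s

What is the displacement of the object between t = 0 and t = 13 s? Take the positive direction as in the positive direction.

-53.5 m

Displacement is the signed area under the v-t curve.
0–1 s: ½(-4 + -6)(1) = -5 m
1–5 s: ½(-6 + -9)(4) = -30 m
5–8 s: ½(-9 + -6)(3) = -22.5 m
8–11 s: ½(-6 + 2)(3) = -6 m
11–13 s: ½(2 + 8)(2) = 10 m
Net displacement = -53.5 m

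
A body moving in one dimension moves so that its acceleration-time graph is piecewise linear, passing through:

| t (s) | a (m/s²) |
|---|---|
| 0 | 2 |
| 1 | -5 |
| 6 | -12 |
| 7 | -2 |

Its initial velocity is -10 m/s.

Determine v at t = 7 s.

Δv equals the area under the a-t graph; then v = v₀ + Δv.
0–1 s: ½(2 + -5)(1) = -1.5 m/s
1–6 s: ½(-5 + -12)(5) = -42.5 m/s
6–7 s: ½(-12 + -2)(1) = -7 m/s
Δv = -51 m/s, so v(7) = -10 + (-51) = -61 m/s.

-61 m/s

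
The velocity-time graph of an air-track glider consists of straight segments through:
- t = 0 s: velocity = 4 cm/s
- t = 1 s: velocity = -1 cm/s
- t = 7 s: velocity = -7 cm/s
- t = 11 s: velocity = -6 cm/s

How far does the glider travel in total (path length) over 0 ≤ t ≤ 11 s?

Total distance travelled is ∫|v| dt — sum the magnitudes of each area piece.
0–1 s: v = 0 at t = 0.8 s; triangle areas 1.6 + 0.1 = 1.7 cm
1–7 s: |½(-1 + -7)(6)| = 24 cm
7–11 s: |½(-7 + -6)(4)| = 26 cm
Total distance = 51.7 cm

51.7 cm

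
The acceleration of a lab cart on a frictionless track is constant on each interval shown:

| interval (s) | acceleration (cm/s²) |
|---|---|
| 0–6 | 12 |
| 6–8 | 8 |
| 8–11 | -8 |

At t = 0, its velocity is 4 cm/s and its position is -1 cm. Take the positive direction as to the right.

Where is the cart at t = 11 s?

On each constant-a segment, Δv = aΔt and Δx = v₀Δt + ½aΔt²; chain segment to segment.
0–6 s: v starts 4 cm/s; Δx = 4·6 + ½·12·6² = 240 cm; v ends 76 cm/s.
6–8 s: v starts 76 cm/s; Δx = 76·2 + ½·8·2² = 168 cm; v ends 92 cm/s.
8–11 s: v starts 92 cm/s; Δx = 92·3 + ½·-8·3² = 240 cm; v ends 68 cm/s.
x(11) = -1 + Σ Δx = 647 cm.

647 cm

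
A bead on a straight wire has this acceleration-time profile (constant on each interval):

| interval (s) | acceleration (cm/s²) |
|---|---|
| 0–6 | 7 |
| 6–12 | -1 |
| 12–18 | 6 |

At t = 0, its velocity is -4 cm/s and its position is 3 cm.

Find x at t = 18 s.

615 cm

On each constant-a segment, Δv = aΔt and Δx = v₀Δt + ½aΔt²; chain segment to segment.
0–6 s: v starts -4 cm/s; Δx = -4·6 + ½·7·6² = 102 cm; v ends 38 cm/s.
6–12 s: v starts 38 cm/s; Δx = 38·6 + ½·-1·6² = 210 cm; v ends 32 cm/s.
12–18 s: v starts 32 cm/s; Δx = 32·6 + ½·6·6² = 300 cm; v ends 68 cm/s.
x(18) = 3 + Σ Δx = 615 cm.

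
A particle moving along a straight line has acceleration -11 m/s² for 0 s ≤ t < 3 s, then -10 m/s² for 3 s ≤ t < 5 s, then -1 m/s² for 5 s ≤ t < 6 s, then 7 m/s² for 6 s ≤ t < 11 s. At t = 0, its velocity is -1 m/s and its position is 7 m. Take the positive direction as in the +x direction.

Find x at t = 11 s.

-375.5 m

On each constant-a segment, Δv = aΔt and Δx = v₀Δt + ½aΔt²; chain segment to segment.
0–3 s: v starts -1 m/s; Δx = -1·3 + ½·-11·3² = -52.5 m; v ends -34 m/s.
3–5 s: v starts -34 m/s; Δx = -34·2 + ½·-10·2² = -88 m; v ends -54 m/s.
5–6 s: v starts -54 m/s; Δx = -54·1 + ½·-1·1² = -54.5 m; v ends -55 m/s.
6–11 s: v starts -55 m/s; Δx = -55·5 + ½·7·5² = -187.5 m; v ends -20 m/s.
x(11) = 7 + Σ Δx = -375.5 m.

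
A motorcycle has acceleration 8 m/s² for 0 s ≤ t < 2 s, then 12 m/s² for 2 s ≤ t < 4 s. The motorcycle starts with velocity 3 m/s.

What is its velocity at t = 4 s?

Δv equals the area under the a-t graph; then v = v₀ + Δv.
0–2 s: 8 × 2 = 16 m/s
2–4 s: 12 × 2 = 24 m/s
Δv = 40 m/s, so v(4) = 3 + (40) = 43 m/s.

43 m/s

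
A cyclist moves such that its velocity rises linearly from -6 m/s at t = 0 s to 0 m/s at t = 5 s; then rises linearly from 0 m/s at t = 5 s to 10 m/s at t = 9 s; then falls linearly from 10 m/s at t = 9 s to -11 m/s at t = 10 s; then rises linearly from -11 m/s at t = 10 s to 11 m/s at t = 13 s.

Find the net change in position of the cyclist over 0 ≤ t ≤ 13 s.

4.5 m

Net displacement equals the area under the velocity-time graph (areas below the axis count negative).
0–5 s: ½(-6 + 0)(5) = -15 m
5–9 s: ½(0 + 10)(4) = 20 m
9–10 s: ½(10 + -11)(1) = -0.5 m
10–13 s: ½(-11 + 11)(3) = 0 m
Net displacement = 4.5 m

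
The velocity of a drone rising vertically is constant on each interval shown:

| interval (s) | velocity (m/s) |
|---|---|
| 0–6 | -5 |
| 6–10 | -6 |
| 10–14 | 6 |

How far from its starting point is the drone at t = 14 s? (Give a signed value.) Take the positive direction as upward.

Net displacement equals the area under the velocity-time graph (areas below the axis count negative).
0–6 s: -5 × 6 = -30 m
6–10 s: -6 × 4 = -24 m
10–14 s: 6 × 4 = 24 m
Net displacement = -30 m

-30 m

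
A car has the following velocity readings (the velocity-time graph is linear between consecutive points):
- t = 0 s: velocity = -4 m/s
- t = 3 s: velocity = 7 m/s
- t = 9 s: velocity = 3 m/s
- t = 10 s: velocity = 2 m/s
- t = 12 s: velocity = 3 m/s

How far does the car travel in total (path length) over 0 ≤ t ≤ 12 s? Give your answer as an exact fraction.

510/11 m

Distance (not displacement) is the total path length: add the absolute areas under v-t.
0–3 s: v = 0 at t = 12/11 s; triangle areas 24/11 + 147/22 = 195/22 m
3–9 s: |½(7 + 3)(6)| = 30 m
9–10 s: |½(3 + 2)(1)| = 2.5 m
10–12 s: |½(2 + 3)(2)| = 5 m
Total distance = 510/11 m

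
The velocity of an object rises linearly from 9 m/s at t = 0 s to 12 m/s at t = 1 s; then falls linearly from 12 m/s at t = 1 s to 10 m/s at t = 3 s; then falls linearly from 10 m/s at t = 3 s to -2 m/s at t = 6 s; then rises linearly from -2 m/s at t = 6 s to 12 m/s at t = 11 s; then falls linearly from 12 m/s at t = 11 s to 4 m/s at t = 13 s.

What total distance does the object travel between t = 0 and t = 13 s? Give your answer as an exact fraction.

1231/14 m

Distance (not displacement) is the total path length: add the absolute areas under v-t.
0–1 s: |½(9 + 12)(1)| = 10.5 m
1–3 s: |½(12 + 10)(2)| = 22 m
3–6 s: v = 0 at t = 5.5 s; triangle areas 12.5 + 0.5 = 13 m
6–11 s: v = 0 at t = 47/7 s; triangle areas 5/7 + 180/7 = 185/7 m
11–13 s: |½(12 + 4)(2)| = 16 m
Total distance = 1231/14 m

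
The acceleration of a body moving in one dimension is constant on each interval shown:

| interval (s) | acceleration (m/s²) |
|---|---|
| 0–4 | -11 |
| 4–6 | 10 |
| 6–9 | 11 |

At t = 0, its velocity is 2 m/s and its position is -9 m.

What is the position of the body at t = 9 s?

-169.5 m

On each constant-a segment, Δv = aΔt and Δx = v₀Δt + ½aΔt²; chain segment to segment.
0–4 s: v starts 2 m/s; Δx = 2·4 + ½·-11·4² = -80 m; v ends -42 m/s.
4–6 s: v starts -42 m/s; Δx = -42·2 + ½·10·2² = -64 m; v ends -22 m/s.
6–9 s: v starts -22 m/s; Δx = -22·3 + ½·11·3² = -16.5 m; v ends 11 m/s.
x(9) = -9 + Σ Δx = -169.5 m.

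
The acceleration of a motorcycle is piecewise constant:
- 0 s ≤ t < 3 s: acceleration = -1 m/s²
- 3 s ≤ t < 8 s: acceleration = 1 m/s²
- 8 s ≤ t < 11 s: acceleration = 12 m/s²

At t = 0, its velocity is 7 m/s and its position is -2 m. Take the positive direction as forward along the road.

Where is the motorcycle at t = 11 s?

On each constant-a segment, Δv = aΔt and Δx = v₀Δt + ½aΔt²; chain segment to segment.
0–3 s: v starts 7 m/s; Δx = 7·3 + ½·-1·3² = 16.5 m; v ends 4 m/s.
3–8 s: v starts 4 m/s; Δx = 4·5 + ½·1·5² = 32.5 m; v ends 9 m/s.
8–11 s: v starts 9 m/s; Δx = 9·3 + ½·12·3² = 81 m; v ends 45 m/s.
x(11) = -2 + Σ Δx = 128 m.

128 m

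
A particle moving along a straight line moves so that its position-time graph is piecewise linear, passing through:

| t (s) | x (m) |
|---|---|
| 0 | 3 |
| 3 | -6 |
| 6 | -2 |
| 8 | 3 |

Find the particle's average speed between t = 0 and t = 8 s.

2.25 m/s

Average speed = (total path length)/(elapsed time); on a piecewise-linear x-t graph the path length is Σ|Δx|.
0–3 s: |Δx| = |-6 − 3| = 9 m
3–6 s: |Δx| = |-2 − -6| = 4 m
6–8 s: |Δx| = |3 − -2| = 5 m
Total path = 18 m; average speed = 18/8 = 2.25 m/s.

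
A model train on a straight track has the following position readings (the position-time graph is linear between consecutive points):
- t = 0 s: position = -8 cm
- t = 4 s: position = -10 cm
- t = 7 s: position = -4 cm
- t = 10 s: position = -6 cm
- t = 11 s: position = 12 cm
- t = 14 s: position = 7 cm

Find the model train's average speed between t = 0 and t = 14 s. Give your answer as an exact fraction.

Average speed = (total path length)/(elapsed time); on a piecewise-linear x-t graph the path length is Σ|Δx|.
0–4 s: |Δx| = |-10 − -8| = 2 cm
4–7 s: |Δx| = |-4 − -10| = 6 cm
7–10 s: |Δx| = |-6 − -4| = 2 cm
10–11 s: |Δx| = |12 − -6| = 18 cm
11–14 s: |Δx| = |7 − 12| = 5 cm
Total path = 33 cm; average speed = 33/14 = 33/14 cm/s.

33/14 cm/s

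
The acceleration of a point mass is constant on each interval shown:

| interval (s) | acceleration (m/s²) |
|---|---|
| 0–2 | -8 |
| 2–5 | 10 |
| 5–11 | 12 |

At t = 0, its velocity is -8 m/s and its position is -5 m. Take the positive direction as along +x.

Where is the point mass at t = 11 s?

188 m

On each constant-a segment, Δv = aΔt and Δx = v₀Δt + ½aΔt²; chain segment to segment.
0–2 s: v starts -8 m/s; Δx = -8·2 + ½·-8·2² = -32 m; v ends -24 m/s.
2–5 s: v starts -24 m/s; Δx = -24·3 + ½·10·3² = -27 m; v ends 6 m/s.
5–11 s: v starts 6 m/s; Δx = 6·6 + ½·12·6² = 252 m; v ends 78 m/s.
x(11) = -5 + Σ Δx = 188 m.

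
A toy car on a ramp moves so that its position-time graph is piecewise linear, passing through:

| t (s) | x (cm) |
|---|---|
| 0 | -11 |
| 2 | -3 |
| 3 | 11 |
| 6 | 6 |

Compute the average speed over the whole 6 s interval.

4.5 cm/s

Average speed = (total path length)/(elapsed time); on a piecewise-linear x-t graph the path length is Σ|Δx|.
0–2 s: |Δx| = |-3 − -11| = 8 cm
2–3 s: |Δx| = |11 − -3| = 14 cm
3–6 s: |Δx| = |6 − 11| = 5 cm
Total path = 27 cm; average speed = 27/6 = 4.5 cm/s.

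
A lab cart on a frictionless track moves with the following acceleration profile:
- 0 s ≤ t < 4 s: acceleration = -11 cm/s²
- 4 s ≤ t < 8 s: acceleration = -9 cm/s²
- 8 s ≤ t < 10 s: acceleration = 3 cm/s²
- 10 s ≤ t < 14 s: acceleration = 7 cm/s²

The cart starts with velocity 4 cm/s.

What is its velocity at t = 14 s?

Δv equals the area under the a-t graph; then v = v₀ + Δv.
0–4 s: -11 × 4 = -44 cm/s
4–8 s: -9 × 4 = -36 cm/s
8–10 s: 3 × 2 = 6 cm/s
10–14 s: 7 × 4 = 28 cm/s
Δv = -46 cm/s, so v(14) = 4 + (-46) = -42 cm/s.

-42 cm/s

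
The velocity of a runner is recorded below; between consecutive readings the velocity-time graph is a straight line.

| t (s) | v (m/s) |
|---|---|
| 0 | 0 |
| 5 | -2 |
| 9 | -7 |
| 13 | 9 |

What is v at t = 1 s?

On 0–5 s the graph is linear from 0 to -2 m/s: v(1) = 0 + (-2 − 0)·(1 − 0)/(5 − 0) = -0.4 m/s.

-0.4 m/s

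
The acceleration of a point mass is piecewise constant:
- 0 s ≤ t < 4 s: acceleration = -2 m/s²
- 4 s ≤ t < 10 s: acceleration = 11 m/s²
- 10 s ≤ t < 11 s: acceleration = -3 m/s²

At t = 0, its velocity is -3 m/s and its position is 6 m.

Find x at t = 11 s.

On each constant-a segment, Δv = aΔt and Δx = v₀Δt + ½aΔt²; chain segment to segment.
0–4 s: v starts -3 m/s; Δx = -3·4 + ½·-2·4² = -28 m; v ends -11 m/s.
4–10 s: v starts -11 m/s; Δx = -11·6 + ½·11·6² = 132 m; v ends 55 m/s.
10–11 s: v starts 55 m/s; Δx = 55·1 + ½·-3·1² = 53.5 m; v ends 52 m/s.
x(11) = 6 + Σ Δx = 163.5 m.

163.5 m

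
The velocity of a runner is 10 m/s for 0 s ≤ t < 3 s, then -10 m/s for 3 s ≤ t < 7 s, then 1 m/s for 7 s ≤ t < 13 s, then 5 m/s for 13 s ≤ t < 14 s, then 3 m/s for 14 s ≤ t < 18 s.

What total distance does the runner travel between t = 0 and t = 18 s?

Total distance travelled is ∫|v| dt — sum the magnitudes of each area piece.
0–3 s: |10| × 3 = 30 m
3–7 s: |-10| × 4 = 40 m
7–13 s: |1| × 6 = 6 m
13–14 s: |5| × 1 = 5 m
14–18 s: |3| × 4 = 12 m
Total distance = 93 m

93 m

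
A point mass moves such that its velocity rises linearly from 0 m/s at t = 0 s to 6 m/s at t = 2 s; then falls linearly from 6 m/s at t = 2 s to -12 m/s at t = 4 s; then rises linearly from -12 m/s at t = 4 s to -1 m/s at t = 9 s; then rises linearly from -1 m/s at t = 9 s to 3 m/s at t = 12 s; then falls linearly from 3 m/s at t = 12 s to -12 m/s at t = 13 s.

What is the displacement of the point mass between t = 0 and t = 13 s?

-34 m

Net displacement equals the area under the velocity-time graph (areas below the axis count negative).
0–2 s: ½(0 + 6)(2) = 6 m
2–4 s: ½(6 + -12)(2) = -6 m
4–9 s: ½(-12 + -1)(5) = -32.5 m
9–12 s: ½(-1 + 3)(3) = 3 m
12–13 s: ½(3 + -12)(1) = -4.5 m
Net displacement = -34 m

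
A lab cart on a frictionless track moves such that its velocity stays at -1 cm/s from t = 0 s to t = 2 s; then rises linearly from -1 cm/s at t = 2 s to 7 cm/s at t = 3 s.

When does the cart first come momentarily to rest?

v changes sign on 2–3 s (from -1 to 7); the graph is linear there, so v = 0 at t = 2 + (1)·(3 − 2)/(7 − -1) = 2.125 s.

t = 2.125 s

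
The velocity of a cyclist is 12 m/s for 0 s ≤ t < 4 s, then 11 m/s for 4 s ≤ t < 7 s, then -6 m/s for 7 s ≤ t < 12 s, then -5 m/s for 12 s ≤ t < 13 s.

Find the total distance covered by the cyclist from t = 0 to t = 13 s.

Total distance travelled is ∫|v| dt — sum the magnitudes of each area piece.
0–4 s: |12| × 4 = 48 m
4–7 s: |11| × 3 = 33 m
7–12 s: |-6| × 5 = 30 m
12–13 s: |-5| × 1 = 5 m
Total distance = 116 m

116 m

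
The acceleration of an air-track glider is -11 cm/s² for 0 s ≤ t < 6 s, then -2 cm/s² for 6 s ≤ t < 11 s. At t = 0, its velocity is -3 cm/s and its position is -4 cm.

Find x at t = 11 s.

-590 cm

On each constant-a segment, Δv = aΔt and Δx = v₀Δt + ½aΔt²; chain segment to segment.
0–6 s: v starts -3 cm/s; Δx = -3·6 + ½·-11·6² = -216 cm; v ends -69 cm/s.
6–11 s: v starts -69 cm/s; Δx = -69·5 + ½·-2·5² = -370 cm; v ends -79 cm/s.
x(11) = -4 + Σ Δx = -590 cm.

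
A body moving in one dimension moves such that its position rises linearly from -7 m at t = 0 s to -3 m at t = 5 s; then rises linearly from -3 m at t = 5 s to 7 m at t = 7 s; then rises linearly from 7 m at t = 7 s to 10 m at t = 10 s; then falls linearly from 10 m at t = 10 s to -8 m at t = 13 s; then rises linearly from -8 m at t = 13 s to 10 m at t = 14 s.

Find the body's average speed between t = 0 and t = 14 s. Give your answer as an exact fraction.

Average speed = (total path length)/(elapsed time); on a piecewise-linear x-t graph the path length is Σ|Δx|.
0–5 s: |Δx| = |-3 − -7| = 4 m
5–7 s: |Δx| = |7 − -3| = 10 m
7–10 s: |Δx| = |10 − 7| = 3 m
10–13 s: |Δx| = |-8 − 10| = 18 m
13–14 s: |Δx| = |10 − -8| = 18 m
Total path = 53 m; average speed = 53/14 = 53/14 m/s.

53/14 m/s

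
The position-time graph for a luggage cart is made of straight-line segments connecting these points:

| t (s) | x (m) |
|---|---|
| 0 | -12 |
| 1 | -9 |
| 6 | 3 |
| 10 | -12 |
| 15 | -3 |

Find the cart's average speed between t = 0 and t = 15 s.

Average speed = (total path length)/(elapsed time); on a piecewise-linear x-t graph the path length is Σ|Δx|.
0–1 s: |Δx| = |-9 − -12| = 3 m
1–6 s: |Δx| = |3 − -9| = 12 m
6–10 s: |Δx| = |-12 − 3| = 15 m
10–15 s: |Δx| = |-3 − -12| = 9 m
Total path = 39 m; average speed = 39/15 = 2.6 m/s.

2.6 m/s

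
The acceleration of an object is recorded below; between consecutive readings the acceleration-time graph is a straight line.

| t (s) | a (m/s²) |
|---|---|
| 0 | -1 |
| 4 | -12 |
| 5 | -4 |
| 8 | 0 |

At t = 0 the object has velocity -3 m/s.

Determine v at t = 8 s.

-43 m/s

Δv equals the area under the a-t graph; then v = v₀ + Δv.
0–4 s: ½(-1 + -12)(4) = -26 m/s
4–5 s: ½(-12 + -4)(1) = -8 m/s
5–8 s: ½(-4 + 0)(3) = -6 m/s
Δv = -40 m/s, so v(8) = -3 + (-40) = -43 m/s.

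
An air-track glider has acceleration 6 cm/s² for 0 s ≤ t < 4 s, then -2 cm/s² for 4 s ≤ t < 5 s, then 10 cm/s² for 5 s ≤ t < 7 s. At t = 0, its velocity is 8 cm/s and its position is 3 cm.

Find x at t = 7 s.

On each constant-a segment, Δv = aΔt and Δx = v₀Δt + ½aΔt²; chain segment to segment.
0–4 s: v starts 8 cm/s; Δx = 8·4 + ½·6·4² = 80 cm; v ends 32 cm/s.
4–5 s: v starts 32 cm/s; Δx = 32·1 + ½·-2·1² = 31 cm; v ends 30 cm/s.
5–7 s: v starts 30 cm/s; Δx = 30·2 + ½·10·2² = 80 cm; v ends 50 cm/s.
x(7) = 3 + Σ Δx = 194 cm.

194 cm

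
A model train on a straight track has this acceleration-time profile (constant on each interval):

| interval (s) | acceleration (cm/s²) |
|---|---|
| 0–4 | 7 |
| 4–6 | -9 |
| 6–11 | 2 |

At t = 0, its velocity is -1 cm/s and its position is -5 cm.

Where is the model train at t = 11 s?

On each constant-a segment, Δv = aΔt and Δx = v₀Δt + ½aΔt²; chain segment to segment.
0–4 s: v starts -1 cm/s; Δx = -1·4 + ½·7·4² = 52 cm; v ends 27 cm/s.
4–6 s: v starts 27 cm/s; Δx = 27·2 + ½·-9·2² = 36 cm; v ends 9 cm/s.
6–11 s: v starts 9 cm/s; Δx = 9·5 + ½·2·5² = 70 cm; v ends 19 cm/s.
x(11) = -5 + Σ Δx = 153 cm.

153 cm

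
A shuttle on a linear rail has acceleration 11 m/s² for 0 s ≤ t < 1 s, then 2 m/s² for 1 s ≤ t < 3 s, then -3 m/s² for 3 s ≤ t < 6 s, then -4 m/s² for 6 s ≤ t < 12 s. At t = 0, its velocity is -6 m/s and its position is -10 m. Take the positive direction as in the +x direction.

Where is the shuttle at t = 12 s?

On each constant-a segment, Δv = aΔt and Δx = v₀Δt + ½aΔt²; chain segment to segment.
0–1 s: v starts -6 m/s; Δx = -6·1 + ½·11·1² = -0.5 m; v ends 5 m/s.
1–3 s: v starts 5 m/s; Δx = 5·2 + ½·2·2² = 14 m; v ends 9 m/s.
3–6 s: v starts 9 m/s; Δx = 9·3 + ½·-3·3² = 13.5 m; v ends 0 m/s.
6–12 s: v starts 0 m/s; Δx = 0·6 + ½·-4·6² = -72 m; v ends -24 m/s.
x(12) = -10 + Σ Δx = -55 m.

-55 m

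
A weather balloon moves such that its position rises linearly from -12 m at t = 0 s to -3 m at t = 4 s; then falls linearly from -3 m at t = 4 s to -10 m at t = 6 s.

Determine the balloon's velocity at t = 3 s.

2.25 m/s

Velocity is the slope of the x-t graph on 0–4 s: (-3 − -12)/(4 − 0) = 2.25 m/s.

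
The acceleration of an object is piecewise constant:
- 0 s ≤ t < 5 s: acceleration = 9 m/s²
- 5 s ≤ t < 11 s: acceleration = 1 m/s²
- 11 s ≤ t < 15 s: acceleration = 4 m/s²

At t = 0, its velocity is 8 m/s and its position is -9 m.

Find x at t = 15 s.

On each constant-a segment, Δv = aΔt and Δx = v₀Δt + ½aΔt²; chain segment to segment.
0–5 s: v starts 8 m/s; Δx = 8·5 + ½·9·5² = 152.5 m; v ends 53 m/s.
5–11 s: v starts 53 m/s; Δx = 53·6 + ½·1·6² = 336 m; v ends 59 m/s.
11–15 s: v starts 59 m/s; Δx = 59·4 + ½·4·4² = 268 m; v ends 75 m/s.
x(15) = -9 + Σ Δx = 747.5 m.

747.5 m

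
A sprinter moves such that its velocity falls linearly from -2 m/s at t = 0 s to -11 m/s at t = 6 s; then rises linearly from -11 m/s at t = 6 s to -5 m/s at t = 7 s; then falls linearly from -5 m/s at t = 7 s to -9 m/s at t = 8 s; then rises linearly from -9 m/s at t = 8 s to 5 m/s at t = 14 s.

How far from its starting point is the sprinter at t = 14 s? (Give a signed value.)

-66 m

Displacement is the signed area under the v-t curve.
0–6 s: ½(-2 + -11)(6) = -39 m
6–7 s: ½(-11 + -5)(1) = -8 m
7–8 s: ½(-5 + -9)(1) = -7 m
8–14 s: ½(-9 + 5)(6) = -12 m
Net displacement = -66 m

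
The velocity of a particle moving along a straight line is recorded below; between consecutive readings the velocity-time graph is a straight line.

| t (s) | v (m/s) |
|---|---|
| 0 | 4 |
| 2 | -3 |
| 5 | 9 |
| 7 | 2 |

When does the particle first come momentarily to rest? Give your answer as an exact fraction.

t = 8/7 s

v changes sign on 0–2 s (from 4 to -3); the graph is linear there, so v = 0 at t = 0 + (-4)·(2 − 0)/(-3 − 4) = 8/7 s.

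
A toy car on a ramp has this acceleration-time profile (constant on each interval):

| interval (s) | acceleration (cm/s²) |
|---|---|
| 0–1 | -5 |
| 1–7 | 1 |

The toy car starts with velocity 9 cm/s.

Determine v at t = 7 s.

Δv equals the area under the a-t graph; then v = v₀ + Δv.
0–1 s: -5 × 1 = -5 cm/s
1–7 s: 1 × 6 = 6 cm/s
Δv = 1 cm/s, so v(7) = 9 + (1) = 10 cm/s.

10 cm/s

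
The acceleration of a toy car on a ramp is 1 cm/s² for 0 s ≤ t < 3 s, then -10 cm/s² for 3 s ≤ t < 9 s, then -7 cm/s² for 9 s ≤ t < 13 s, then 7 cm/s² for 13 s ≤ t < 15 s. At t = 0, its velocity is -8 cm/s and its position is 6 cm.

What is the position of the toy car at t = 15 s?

On each constant-a segment, Δv = aΔt and Δx = v₀Δt + ½aΔt²; chain segment to segment.
0–3 s: v starts -8 cm/s; Δx = -8·3 + ½·1·3² = -19.5 cm; v ends -5 cm/s.
3–9 s: v starts -5 cm/s; Δx = -5·6 + ½·-10·6² = -210 cm; v ends -65 cm/s.
9–13 s: v starts -65 cm/s; Δx = -65·4 + ½·-7·4² = -316 cm; v ends -93 cm/s.
13–15 s: v starts -93 cm/s; Δx = -93·2 + ½·7·2² = -172 cm; v ends -79 cm/s.
x(15) = 6 + Σ Δx = -711.5 cm.

-711.5 cm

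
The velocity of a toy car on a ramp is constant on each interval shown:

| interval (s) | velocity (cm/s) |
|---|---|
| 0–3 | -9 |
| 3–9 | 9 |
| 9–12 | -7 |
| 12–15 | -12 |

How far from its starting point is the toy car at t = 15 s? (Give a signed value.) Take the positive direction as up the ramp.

Net displacement equals the area under the velocity-time graph (areas below the axis count negative).
0–3 s: -9 × 3 = -27 cm
3–9 s: 9 × 6 = 54 cm
9–12 s: -7 × 3 = -21 cm
12–15 s: -12 × 3 = -36 cm
Net displacement = -30 cm

-30 cm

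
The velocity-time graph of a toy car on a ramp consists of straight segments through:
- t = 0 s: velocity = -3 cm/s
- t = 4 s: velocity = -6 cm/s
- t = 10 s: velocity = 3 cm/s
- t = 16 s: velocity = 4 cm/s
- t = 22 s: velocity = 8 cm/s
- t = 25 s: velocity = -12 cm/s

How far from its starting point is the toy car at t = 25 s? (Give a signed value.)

Net displacement equals the area under the velocity-time graph (areas below the axis count negative).
0–4 s: ½(-3 + -6)(4) = -18 cm
4–10 s: ½(-6 + 3)(6) = -9 cm
10–16 s: ½(3 + 4)(6) = 21 cm
16–22 s: ½(4 + 8)(6) = 36 cm
22–25 s: ½(8 + -12)(3) = -6 cm
Net displacement = 24 cm

24 cm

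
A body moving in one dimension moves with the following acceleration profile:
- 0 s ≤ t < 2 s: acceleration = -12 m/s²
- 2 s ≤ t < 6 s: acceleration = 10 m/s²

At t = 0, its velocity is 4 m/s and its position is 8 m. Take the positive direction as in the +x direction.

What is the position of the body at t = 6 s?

On each constant-a segment, Δv = aΔt and Δx = v₀Δt + ½aΔt²; chain segment to segment.
0–2 s: v starts 4 m/s; Δx = 4·2 + ½·-12·2² = -16 m; v ends -20 m/s.
2–6 s: v starts -20 m/s; Δx = -20·4 + ½·10·4² = 0 m; v ends 20 m/s.
x(6) = 8 + Σ Δx = -8 m.

-8 m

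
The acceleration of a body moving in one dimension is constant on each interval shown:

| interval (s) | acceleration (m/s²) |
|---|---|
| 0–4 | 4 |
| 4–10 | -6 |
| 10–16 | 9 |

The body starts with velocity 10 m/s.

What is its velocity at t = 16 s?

Δv equals the area under the a-t graph; then v = v₀ + Δv.
0–4 s: 4 × 4 = 16 m/s
4–10 s: -6 × 6 = -36 m/s
10–16 s: 9 × 6 = 54 m/s
Δv = 34 m/s, so v(16) = 10 + (34) = 44 m/s.

44 m/s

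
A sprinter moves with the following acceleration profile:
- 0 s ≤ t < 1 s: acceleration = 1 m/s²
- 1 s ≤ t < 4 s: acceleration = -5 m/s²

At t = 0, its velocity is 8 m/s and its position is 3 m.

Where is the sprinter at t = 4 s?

On each constant-a segment, Δv = aΔt and Δx = v₀Δt + ½aΔt²; chain segment to segment.
0–1 s: v starts 8 m/s; Δx = 8·1 + ½·1·1² = 8.5 m; v ends 9 m/s.
1–4 s: v starts 9 m/s; Δx = 9·3 + ½·-5·3² = 4.5 m; v ends -6 m/s.
x(4) = 3 + Σ Δx = 16 m.

16 m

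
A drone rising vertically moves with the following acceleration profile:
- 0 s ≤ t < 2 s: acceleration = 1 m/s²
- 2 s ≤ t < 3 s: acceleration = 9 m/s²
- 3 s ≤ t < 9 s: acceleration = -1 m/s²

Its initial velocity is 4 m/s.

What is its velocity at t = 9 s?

Δv equals the area under the a-t graph; then v = v₀ + Δv.
0–2 s: 1 × 2 = 2 m/s
2–3 s: 9 × 1 = 9 m/s
3–9 s: -1 × 6 = -6 m/s
Δv = 5 m/s, so v(9) = 4 + (5) = 9 m/s.

9 m/s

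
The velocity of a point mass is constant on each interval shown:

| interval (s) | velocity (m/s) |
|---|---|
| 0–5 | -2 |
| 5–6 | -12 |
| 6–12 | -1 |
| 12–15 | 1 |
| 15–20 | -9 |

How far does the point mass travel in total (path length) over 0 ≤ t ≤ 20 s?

Distance (not displacement) is the total path length: add the absolute areas under v-t.
0–5 s: |-2| × 5 = 10 m
5–6 s: |-12| × 1 = 12 m
6–12 s: |-1| × 6 = 6 m
12–15 s: |1| × 3 = 3 m
15–20 s: |-9| × 5 = 45 m
Total distance = 76 m

76 m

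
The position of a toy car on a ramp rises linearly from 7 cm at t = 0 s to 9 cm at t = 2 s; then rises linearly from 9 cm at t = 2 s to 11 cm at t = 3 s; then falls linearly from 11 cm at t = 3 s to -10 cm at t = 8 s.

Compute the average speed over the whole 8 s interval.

Average speed = (total path length)/(elapsed time); on a piecewise-linear x-t graph the path length is Σ|Δx|.
0–2 s: |Δx| = |9 − 7| = 2 cm
2–3 s: |Δx| = |11 − 9| = 2 cm
3–8 s: |Δx| = |-10 − 11| = 21 cm
Total path = 25 cm; average speed = 25/8 = 3.125 cm/s.

3.125 cm/s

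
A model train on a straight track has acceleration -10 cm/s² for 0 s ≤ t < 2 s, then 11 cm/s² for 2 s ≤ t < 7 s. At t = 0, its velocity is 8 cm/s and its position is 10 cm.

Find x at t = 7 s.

83.5 cm

On each constant-a segment, Δv = aΔt and Δx = v₀Δt + ½aΔt²; chain segment to segment.
0–2 s: v starts 8 cm/s; Δx = 8·2 + ½·-10·2² = -4 cm; v ends -12 cm/s.
2–7 s: v starts -12 cm/s; Δx = -12·5 + ½·11·5² = 77.5 cm; v ends 43 cm/s.
x(7) = 10 + Σ Δx = 83.5 cm.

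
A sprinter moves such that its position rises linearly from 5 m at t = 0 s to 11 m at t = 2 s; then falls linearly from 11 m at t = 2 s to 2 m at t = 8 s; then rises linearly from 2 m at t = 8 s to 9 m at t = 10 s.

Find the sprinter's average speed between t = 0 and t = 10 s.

2.2 m/s

Average speed = (total path length)/(elapsed time); on a piecewise-linear x-t graph the path length is Σ|Δx|.
0–2 s: |Δx| = |11 − 5| = 6 m
2–8 s: |Δx| = |2 − 11| = 9 m
8–10 s: |Δx| = |9 − 2| = 7 m
Total path = 22 m; average speed = 22/10 = 2.2 m/s.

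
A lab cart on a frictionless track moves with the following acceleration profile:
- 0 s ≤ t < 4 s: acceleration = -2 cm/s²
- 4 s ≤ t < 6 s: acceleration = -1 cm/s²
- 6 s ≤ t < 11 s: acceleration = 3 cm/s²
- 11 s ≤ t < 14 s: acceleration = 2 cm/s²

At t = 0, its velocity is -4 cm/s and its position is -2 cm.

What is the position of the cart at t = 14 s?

-80.5 cm

On each constant-a segment, Δv = aΔt and Δx = v₀Δt + ½aΔt²; chain segment to segment.
0–4 s: v starts -4 cm/s; Δx = -4·4 + ½·-2·4² = -32 cm; v ends -12 cm/s.
4–6 s: v starts -12 cm/s; Δx = -12·2 + ½·-1·2² = -26 cm; v ends -14 cm/s.
6–11 s: v starts -14 cm/s; Δx = -14·5 + ½·3·5² = -32.5 cm; v ends 1 cm/s.
11–14 s: v starts 1 cm/s; Δx = 1·3 + ½·2·3² = 12 cm; v ends 7 cm/s.
x(14) = -2 + Σ Δx = -80.5 cm.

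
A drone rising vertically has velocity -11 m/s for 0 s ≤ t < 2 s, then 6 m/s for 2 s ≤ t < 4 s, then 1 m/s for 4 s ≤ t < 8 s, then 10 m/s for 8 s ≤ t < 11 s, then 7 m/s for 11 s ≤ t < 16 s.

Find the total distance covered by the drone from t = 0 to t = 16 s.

Total distance travelled is ∫|v| dt — sum the magnitudes of each area piece.
0–2 s: |-11| × 2 = 22 m
2–4 s: |6| × 2 = 12 m
4–8 s: |1| × 4 = 4 m
8–11 s: |10| × 3 = 30 m
11–16 s: |7| × 5 = 35 m
Total distance = 103 m

103 m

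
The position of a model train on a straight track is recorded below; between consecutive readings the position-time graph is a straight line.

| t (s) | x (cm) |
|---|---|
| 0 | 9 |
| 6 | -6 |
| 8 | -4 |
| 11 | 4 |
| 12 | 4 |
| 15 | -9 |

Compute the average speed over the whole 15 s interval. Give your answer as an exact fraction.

Average speed = (total path length)/(elapsed time); on a piecewise-linear x-t graph the path length is Σ|Δx|.
0–6 s: |Δx| = |-6 − 9| = 15 cm
6–8 s: |Δx| = |-4 − -6| = 2 cm
8–11 s: |Δx| = |4 − -4| = 8 cm
11–12 s: |Δx| = |4 − 4| = 0 cm
12–15 s: |Δx| = |-9 − 4| = 13 cm
Total path = 38 cm; average speed = 38/15 = 38/15 cm/s.

38/15 cm/s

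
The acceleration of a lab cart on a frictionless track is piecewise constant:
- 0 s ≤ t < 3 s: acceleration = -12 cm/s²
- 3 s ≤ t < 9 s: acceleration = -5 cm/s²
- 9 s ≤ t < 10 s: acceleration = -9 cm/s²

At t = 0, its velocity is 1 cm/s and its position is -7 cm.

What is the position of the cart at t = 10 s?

-427.5 cm

On each constant-a segment, Δv = aΔt and Δx = v₀Δt + ½aΔt²; chain segment to segment.
0–3 s: v starts 1 cm/s; Δx = 1·3 + ½·-12·3² = -51 cm; v ends -35 cm/s.
3–9 s: v starts -35 cm/s; Δx = -35·6 + ½·-5·6² = -300 cm; v ends -65 cm/s.
9–10 s: v starts -65 cm/s; Δx = -65·1 + ½·-9·1² = -69.5 cm; v ends -74 cm/s.
x(10) = -7 + Σ Δx = -427.5 cm.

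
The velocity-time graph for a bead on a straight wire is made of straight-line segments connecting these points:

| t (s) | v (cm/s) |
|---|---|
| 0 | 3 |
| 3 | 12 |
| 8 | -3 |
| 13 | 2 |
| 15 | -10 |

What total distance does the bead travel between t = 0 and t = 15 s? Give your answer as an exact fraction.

Total distance travelled is ∫|v| dt — sum the magnitudes of each area piece.
0–3 s: |½(3 + 12)(3)| = 22.5 cm
3–8 s: v = 0 at t = 7 s; triangle areas 24 + 1.5 = 25.5 cm
8–13 s: v = 0 at t = 11 s; triangle areas 4.5 + 2 = 6.5 cm
13–15 s: v = 0 at t = 40/3 s; triangle areas 1/3 + 25/3 = 26/3 cm
Total distance = 379/6 cm

379/6 cm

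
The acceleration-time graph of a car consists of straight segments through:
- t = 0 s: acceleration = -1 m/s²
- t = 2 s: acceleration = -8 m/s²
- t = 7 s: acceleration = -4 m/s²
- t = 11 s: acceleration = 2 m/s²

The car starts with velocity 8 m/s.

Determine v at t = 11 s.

-35 m/s

Δv equals the area under the a-t graph; then v = v₀ + Δv.
0–2 s: ½(-1 + -8)(2) = -9 m/s
2–7 s: ½(-8 + -4)(5) = -30 m/s
7–11 s: ½(-4 + 2)(4) = -4 m/s
Δv = -43 m/s, so v(11) = 8 + (-43) = -35 m/s.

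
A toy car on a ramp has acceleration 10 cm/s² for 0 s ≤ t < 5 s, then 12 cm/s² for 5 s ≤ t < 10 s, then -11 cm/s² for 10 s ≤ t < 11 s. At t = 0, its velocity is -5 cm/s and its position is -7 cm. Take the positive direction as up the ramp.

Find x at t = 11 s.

567.5 cm

On each constant-a segment, Δv = aΔt and Δx = v₀Δt + ½aΔt²; chain segment to segment.
0–5 s: v starts -5 cm/s; Δx = -5·5 + ½·10·5² = 100 cm; v ends 45 cm/s.
5–10 s: v starts 45 cm/s; Δx = 45·5 + ½·12·5² = 375 cm; v ends 105 cm/s.
10–11 s: v starts 105 cm/s; Δx = 105·1 + ½·-11·1² = 99.5 cm; v ends 94 cm/s.
x(11) = -7 + Σ Δx = 567.5 cm.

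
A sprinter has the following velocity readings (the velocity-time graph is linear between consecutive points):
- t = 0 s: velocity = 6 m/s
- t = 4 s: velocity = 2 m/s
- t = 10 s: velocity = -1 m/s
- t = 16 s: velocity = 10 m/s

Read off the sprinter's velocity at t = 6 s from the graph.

1 m/s

On 4–10 s the graph is linear from 2 to -1 m/s: v(6) = 2 + (-1 − 2)·(6 − 4)/(10 − 4) = 1 m/s.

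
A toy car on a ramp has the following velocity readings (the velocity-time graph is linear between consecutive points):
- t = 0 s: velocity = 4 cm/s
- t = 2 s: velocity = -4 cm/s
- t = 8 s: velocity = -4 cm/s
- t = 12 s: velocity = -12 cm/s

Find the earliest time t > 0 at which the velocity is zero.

v changes sign on 0–2 s (from 4 to -4); the graph is linear there, so v = 0 at t = 0 + (-4)·(2 − 0)/(-4 − 4) = 1 s.

t = 1 s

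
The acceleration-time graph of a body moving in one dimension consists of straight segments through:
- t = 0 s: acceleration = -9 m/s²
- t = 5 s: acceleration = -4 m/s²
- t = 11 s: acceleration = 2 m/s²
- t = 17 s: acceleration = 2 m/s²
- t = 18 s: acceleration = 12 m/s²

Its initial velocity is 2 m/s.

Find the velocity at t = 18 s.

Δv equals the area under the a-t graph; then v = v₀ + Δv.
0–5 s: ½(-9 + -4)(5) = -32.5 m/s
5–11 s: ½(-4 + 2)(6) = -6 m/s
11–17 s: 2 × 6 = 12 m/s
17–18 s: ½(2 + 12)(1) = 7 m/s
Δv = -19.5 m/s, so v(18) = 2 + (-19.5) = -17.5 m/s.

-17.5 m/s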